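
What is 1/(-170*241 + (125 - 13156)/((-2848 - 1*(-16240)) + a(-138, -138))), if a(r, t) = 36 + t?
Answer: -13290/544504331 ≈ -2.4408e-5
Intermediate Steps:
1/(-170*241 + (125 - 13156)/((-2848 - 1*(-16240)) + a(-138, -138))) = 1/(-170*241 + (125 - 13156)/((-2848 - 1*(-16240)) + (36 - 138))) = 1/(-40970 - 13031/((-2848 + 16240) - 102)) = 1/(-40970 - 13031/(13392 - 102)) = 1/(-40970 - 13031/13290) = 1/(-544504331/13290) = -13290/544504331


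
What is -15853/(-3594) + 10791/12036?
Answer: 38264927/7209564 ≈ 5.3075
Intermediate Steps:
-15853/(-3594) + 10791/12036 = -15853*(-1/3594) + 10791*(1/12036) = 15853/3594 + 3597/4012 = 38264927/7209564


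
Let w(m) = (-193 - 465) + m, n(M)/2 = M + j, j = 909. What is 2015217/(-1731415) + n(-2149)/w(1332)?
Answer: -2826082729/583486855 ≈ -4.8434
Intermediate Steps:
n(M) = 1818 + 2*M (n(M) = 2*(M + 909) = 2*(909 + M) = 1818 + 2*M)
w(m) = -658 + m
2015217/(-1731415) + n(-2149)/w(1332) = 2015217/(-1731415) + (1818 + 2*(-2149))/(-658 + 1332) = 2015217*(-1/1731415) + (1818 - 4298)/674 = -2015217/1731415 - 2480*1/674 = -2015217/1731415 - 1240/337 = -2826082729/583486855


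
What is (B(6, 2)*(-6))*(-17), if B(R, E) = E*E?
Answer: 408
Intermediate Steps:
B(R, E) = E²
(B(6, 2)*(-6))*(-17) = (2²*(-6))*(-17) = (4*(-6))*(-17) = -24*(-17) = 408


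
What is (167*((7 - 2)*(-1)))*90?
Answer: -75150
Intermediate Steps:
(167*((7 - 2)*(-1)))*90 = (167*(5*(-1)))*90 = (167*(-5))*90 = -835*90 = -75150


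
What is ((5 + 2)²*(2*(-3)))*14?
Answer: -4116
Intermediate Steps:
((5 + 2)²*(2*(-3)))*14 = (7²*(-6))*14 = (49*(-6))*14 = -294*14 = -4116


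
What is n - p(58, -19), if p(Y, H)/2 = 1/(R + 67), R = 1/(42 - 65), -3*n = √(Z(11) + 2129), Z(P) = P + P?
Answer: -23/770 - √239 ≈ -15.490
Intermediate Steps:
Z(P) = 2*P
n = -√239 (n = -√(2*11 + 2129)/3 = -√(22 + 2129)/3 = -√239 ≈ -15.460)
R = -1/23 (R = 1/(-23) = -1/23 ≈ -0.043478)
p(Y, H) = 23/770 (p(Y, H) = 2/(-1/23 + 67) = 2/(1540/23) = 2*(23/1540) = 23/770)
n - p(58, -19) = -√239 - 1*23/770 = -√239 - 23/770 = -23/770 - √239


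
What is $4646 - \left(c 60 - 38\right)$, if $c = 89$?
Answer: $-656$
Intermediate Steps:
$4646 - \left(c 60 - 38\right) = 4646 - \left(89 \cdot 60 - 38\right) = 4646 - \left(5340 - 38\right) = 4646 - 5302 = -656$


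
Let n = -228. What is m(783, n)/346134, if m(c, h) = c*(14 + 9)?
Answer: 6003/115378 ≈ 0.052029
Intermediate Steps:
m(c, h) = 23*c (m(c, h) = c*23 = 23*c)
m(783, n)/346134 = (23*783)/346134 = 18009*(1/346134) = 6003/115378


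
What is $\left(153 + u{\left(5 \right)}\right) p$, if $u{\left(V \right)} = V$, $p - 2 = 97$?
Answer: $15642$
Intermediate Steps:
$p = 99$ ($p = 2 + 97 = 99$)
$\left(153 + u{\left(5 \right)}\right) p = \left(153 + 5\right) 99 = 158 \cdot 99 = 15642$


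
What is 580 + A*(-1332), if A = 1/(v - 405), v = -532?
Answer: 544792/937 ≈ 581.42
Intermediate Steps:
A = -1/937 (A = 1/(-532 - 405) = 1/(-937) = -1/937 ≈ -0.0010672)
580 + A*(-1332) = 580 - 1/937*(-1332) = 580 + 1332/937 = 544792/937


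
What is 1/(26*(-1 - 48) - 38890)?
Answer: -1/40164 ≈ -2.4898e-5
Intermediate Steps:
1/(26*(-1 - 48) - 38890) = 1/(26*(-49) - 38890) = 1/(-1274 - 38890) = 1/(-40164) = -1/40164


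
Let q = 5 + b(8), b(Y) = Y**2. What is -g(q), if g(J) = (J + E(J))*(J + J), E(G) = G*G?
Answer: -666540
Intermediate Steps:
E(G) = G**2
q = 69 (q = 5 + 8**2 = 5 + 64 = 69)
g(J) = 2*J*(J + J**2) (g(J) = (J + J**2)*(J + J) = (J + J**2)*(2*J) = 2*J*(J + J**2))
-g(q) = -2*69**2*(1 + 69) = -2*4761*70 = -1*666540 = -666540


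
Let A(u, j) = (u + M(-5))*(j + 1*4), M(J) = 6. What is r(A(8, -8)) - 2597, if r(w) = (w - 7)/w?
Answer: -20767/8 ≈ -2595.9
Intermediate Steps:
A(u, j) = (4 + j)*(6 + u) (A(u, j) = (u + 6)*(j + 1*4) = (6 + u)*(j + 4) = (6 + u)*(4 + j) = (4 + j)*(6 + u))
r(w) = (-7 + w)/w
r(A(8, -8)) - 2597 = (-7 + (24 + 4*8 + 6*(-8) - 8*8))/(24 + 4*8 + 6*(-8) - 8*8) - 2597 = (-7 + (24 + 32 - 48 - 64))/(24 + 32 - 48 - 64) - 2597 = (-7 - 56)/(-56) - 2597 = -1/56*(-63) - 2597 = 9/8 - 2597 = -20767/8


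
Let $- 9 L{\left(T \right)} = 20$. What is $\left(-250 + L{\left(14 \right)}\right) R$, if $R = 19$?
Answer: $- \frac{43130}{9} \approx -4792.2$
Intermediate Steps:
$L{\left(T \right)} = - \frac{20}{9}$ ($L{\left(T \right)} = \left(- \frac{1}{9}\right) 20 = - \frac{20}{9}$)
$\left(-250 + L{\left(14 \right)}\right) R = \left(-250 - \frac{20}{9}\right) 19 = \left(- \frac{2270}{9}\right) 19 = - \frac{43130}{9}$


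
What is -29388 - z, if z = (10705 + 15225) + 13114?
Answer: -68432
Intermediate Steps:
z = 39044 (z = 25930 + 13114 = 39044)
-29388 - z = -29388 - 1*39044 = -29388 - 39044 = -68432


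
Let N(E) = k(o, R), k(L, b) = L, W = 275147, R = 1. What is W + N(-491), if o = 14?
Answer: 275161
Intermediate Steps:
N(E) = 14
W + N(-491) = 275147 + 14 = 275161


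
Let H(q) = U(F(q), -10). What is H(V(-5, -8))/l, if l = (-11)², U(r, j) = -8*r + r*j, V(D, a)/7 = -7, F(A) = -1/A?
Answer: -18/5929 ≈ -0.0030359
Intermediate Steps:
V(D, a) = -49 (V(D, a) = 7*(-7) = -49)
U(r, j) = -8*r + j*r
H(q) = 18/q (H(q) = (-1/q)*(-8 - 10) = -1/q*(-18) = 18/q)
l = 121
H(V(-5, -8))/l = (18/(-49))/121 = (18*(-1/49))*(1/121) = -18/49*1/121 = -18/5929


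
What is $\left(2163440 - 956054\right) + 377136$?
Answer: $1584522$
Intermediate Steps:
$\left(2163440 - 956054\right) + 377136 = 1207386 + 377136 = 1584522$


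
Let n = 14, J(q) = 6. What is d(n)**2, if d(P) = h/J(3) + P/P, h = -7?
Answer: 1/36 ≈ 0.027778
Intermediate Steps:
d(P) = -1/6 (d(P) = -7/6 + P/P = -7*1/6 + 1 = -7/6 + 1 = -1/6)
d(n)**2 = (-1/6)**2 = 1/36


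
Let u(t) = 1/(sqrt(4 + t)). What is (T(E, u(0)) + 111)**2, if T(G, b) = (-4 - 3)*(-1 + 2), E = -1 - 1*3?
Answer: 10816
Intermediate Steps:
E = -4 (E = -1 - 3 = -4)
u(t) = 1/sqrt(4 + t)
T(G, b) = -7 (T(G, b) = -7*1 = -7)
(T(E, u(0)) + 111)**2 = (-7 + 111)**2 = 104**2 = 10816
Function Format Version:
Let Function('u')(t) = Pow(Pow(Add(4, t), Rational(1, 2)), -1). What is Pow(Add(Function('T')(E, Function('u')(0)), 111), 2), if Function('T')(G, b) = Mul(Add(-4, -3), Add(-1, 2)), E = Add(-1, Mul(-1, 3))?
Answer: 10816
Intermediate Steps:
E = -4 (E = Add(-1, -3) = -4)
Function('u')(t) = Pow(Add(4, t), Rational(-1, 2))
Function('T')(G, b) = -7 (Function('T')(G, b) = Mul(-7, 1) = -7)
Pow(Add(Function('T')(E, Function('u')(0)), 111), 2) = Pow(Add(-7, 111), 2) = Pow(104, 2) = 10816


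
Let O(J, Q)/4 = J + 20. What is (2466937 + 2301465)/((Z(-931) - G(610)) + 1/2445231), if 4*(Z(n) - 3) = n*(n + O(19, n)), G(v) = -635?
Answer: 46639377563448/1770535526791 ≈ 26.342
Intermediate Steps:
O(J, Q) = 80 + 4*J (O(J, Q) = 4*(J + 20) = 4*(20 + J) = 80 + 4*J)
Z(n) = 3 + n*(156 + n)/4 (Z(n) = 3 + (n*(n + (80 + 4*19)))/4 = 3 + (n*(n + (80 + 76)))/4 = 3 + (n*(n + 156))/4 = 3 + (n*(156 + n))/4 = 3 + n*(156 + n)/4)
(2466937 + 2301465)/((Z(-931) - G(610)) + 1/2445231) = (2466937 + 2301465)/(((3 + 39*(-931) + (¼)*(-931)²) - 1*(-635)) + 1/2445231) = 4768402/(((3 - 36309 + (¼)*866761) + 635) + 1/2445231) = 4768402/(((3 - 36309 + 866761/4) + 635) + 1/2445231) = 4768402/((721537/4 + 635) + 1/2445231) = 4768402/(724077/4 + 1/2445231) = 4768402/(1770535526791/9780924) = 4768402*(9780924/1770535526791) = 46639377563448/1770535526791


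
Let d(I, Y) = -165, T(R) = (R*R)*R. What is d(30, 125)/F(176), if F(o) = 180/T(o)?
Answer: -14992384/3 ≈ -4.9975e+6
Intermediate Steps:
T(R) = R³ (T(R) = R²*R = R³)
F(o) = 180/o³ (F(o) = 180/(o³) = 180/o³)
d(30, 125)/F(176) = -165/(180/176³) = -165/(180*(1/5451776)) = -165/45/1362944 = -165*1362944/45 = -14992384/3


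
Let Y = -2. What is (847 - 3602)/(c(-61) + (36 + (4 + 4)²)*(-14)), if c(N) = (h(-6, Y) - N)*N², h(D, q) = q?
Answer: -145/11481 ≈ -0.012630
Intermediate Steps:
c(N) = N²*(-2 - N) (c(N) = (-2 - N)*N² = N²*(-2 - N))
(847 - 3602)/(c(-61) + (36 + (4 + 4)²)*(-14)) = (847 - 3602)/((-61)²*(-2 - 1*(-61)) + (36 + (4 + 4)²)*(-14)) = -2755/(3721*(-2 + 61) + (36 + 8²)*(-14)) = -2755/(3721*59 + (36 + 64)*(-14)) = -2755/(219539 + 100*(-14)) = -2755/(219539 - 1400) = -2755/218139 = -2755*1/218139 = -145/11481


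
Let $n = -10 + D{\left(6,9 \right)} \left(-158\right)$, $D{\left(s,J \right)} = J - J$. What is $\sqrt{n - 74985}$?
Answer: $i \sqrt{74995} \approx 273.85 i$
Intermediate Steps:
$D{\left(s,J \right)} = 0$
$n = -10$ ($n = -10 + 0 \left(-158\right) = -10 + 0 = -10$)
$\sqrt{n - 74985} = \sqrt{-10 - 74985} = \sqrt{-74995} = i \sqrt{74995}$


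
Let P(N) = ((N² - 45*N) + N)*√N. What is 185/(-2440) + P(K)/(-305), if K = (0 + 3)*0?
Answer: -37/488 ≈ -0.075820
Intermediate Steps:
K = 0 (K = 3*0 = 0)
P(N) = √N*(N² - 44*N) (P(N) = (N² - 44*N)*√N = √N*(N² - 44*N))
185/(-2440) + P(K)/(-305) = 185/(-2440) + (0^(3/2)*(-44 + 0))/(-305) = 185*(-1/2440) + (0*(-44))*(-1/305) = -37/488 + 0*(-1/305) = -37/488 + 0 = -37/488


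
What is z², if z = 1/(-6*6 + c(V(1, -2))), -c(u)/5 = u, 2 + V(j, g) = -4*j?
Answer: 1/36 ≈ 0.027778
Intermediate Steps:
V(j, g) = -2 - 4*j
c(u) = -5*u
z = -⅙ (z = 1/(-6*6 - 5*(-2 - 4*1)) = 1/(-36 - 5*(-2 - 4)) = 1/(-36 - 5*(-6)) = 1/(-36 + 30) = 1/(-6) = -⅙ ≈ -0.16667)
z² = (-⅙)² = 1/36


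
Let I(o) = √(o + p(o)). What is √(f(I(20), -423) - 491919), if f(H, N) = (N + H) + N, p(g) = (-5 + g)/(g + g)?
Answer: √(-1971060 + √326)/2 ≈ 701.97*I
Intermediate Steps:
p(g) = (-5 + g)/(2*g) (p(g) = (-5 + g)/((2*g)) = (-5 + g)*(1/(2*g)) = (-5 + g)/(2*g))
I(o) = √(o + (-5 + o)/(2*o))
f(H, N) = H + 2*N (f(H, N) = (H + N) + N = H + 2*N)
√(f(I(20), -423) - 491919) = √((√(2 - 10/20 + 4*20)/2 + 2*(-423)) - 491919) = √((√(2 - 10*1/20 + 80)/2 - 846) - 491919) = √((√(2 - ½ + 80)/2 - 846) - 491919) = √((√(163/2)/2 - 846) - 491919) = √(((√326/2)/2 - 846) - 491919) = √((√326/4 - 846) - 491919) = √((-846 + √326/4) - 491919) = √(-492765 + √326/4)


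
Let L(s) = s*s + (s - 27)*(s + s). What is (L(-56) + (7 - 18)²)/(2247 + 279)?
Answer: 12553/2526 ≈ 4.9695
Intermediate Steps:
L(s) = s² + 2*s*(-27 + s) (L(s) = s² + (-27 + s)*(2*s) = s² + 2*s*(-27 + s))
(L(-56) + (7 - 18)²)/(2247 + 279) = (3*(-56)*(-18 - 56) + (7 - 18)²)/(2247 + 279) = (3*(-56)*(-74) + (-11)²)/2526 = (12432 + 121)*(1/2526) = 12553*(1/2526) = 12553/2526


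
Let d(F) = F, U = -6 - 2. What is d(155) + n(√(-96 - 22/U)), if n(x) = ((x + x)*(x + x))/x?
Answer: 155 + 2*I*√373 ≈ 155.0 + 38.626*I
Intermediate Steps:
U = -8
n(x) = 4*x (n(x) = ((2*x)*(2*x))/x = (4*x²)/x = 4*x)
d(155) + n(√(-96 - 22/U)) = 155 + 4*√(-96 - 22/(-8)) = 155 + 4*√(-96 - 22*(-⅛)) = 155 + 4*√(-96 + 11/4) = 155 + 4*√(-373/4) = 155 + 4*(I*√373/2) = 155 + 2*I*√373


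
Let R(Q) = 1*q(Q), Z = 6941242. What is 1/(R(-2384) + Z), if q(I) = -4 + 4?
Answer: 1/6941242 ≈ 1.4407e-7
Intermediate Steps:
q(I) = 0
R(Q) = 0 (R(Q) = 1*0 = 0)
1/(R(-2384) + Z) = 1/(0 + 6941242) = 1/6941242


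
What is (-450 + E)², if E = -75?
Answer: 275625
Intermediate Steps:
(-450 + E)² = (-450 - 75)² = (-525)² = 275625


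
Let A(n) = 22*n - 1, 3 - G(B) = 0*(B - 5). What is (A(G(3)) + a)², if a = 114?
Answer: 32041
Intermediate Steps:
G(B) = 3 (G(B) = 3 - 0*(B - 5) = 3 - 0*(-5 + B) = 3 - 1*0 = 3 + 0 = 3)
A(n) = -1 + 22*n
(A(G(3)) + a)² = ((-1 + 22*3) + 114)² = ((-1 + 66) + 114)² = (65 + 114)² = 179² = 32041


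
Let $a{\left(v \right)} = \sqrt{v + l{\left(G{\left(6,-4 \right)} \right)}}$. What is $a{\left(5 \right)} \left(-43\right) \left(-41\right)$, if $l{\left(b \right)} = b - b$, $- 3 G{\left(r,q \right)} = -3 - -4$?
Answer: $1763 \sqrt{5} \approx 3942.2$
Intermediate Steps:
$G{\left(r,q \right)} = - \frac{1}{3}$ ($G{\left(r,q \right)} = - \frac{-3 - -4}{3} = - \frac{-3 + 4}{3} = \left(- \frac{1}{3}\right) 1 = - \frac{1}{3}$)
$l{\left(b \right)} = 0$
$a{\left(v \right)} = \sqrt{v}$ ($a{\left(v \right)} = \sqrt{v + 0} = \sqrt{v}$)
$a{\left(5 \right)} \left(-43\right) \left(-41\right) = \sqrt{5} \left(-43\right) \left(-41\right) = - 43 \sqrt{5} \left(-41\right) = 1763 \sqrt{5}$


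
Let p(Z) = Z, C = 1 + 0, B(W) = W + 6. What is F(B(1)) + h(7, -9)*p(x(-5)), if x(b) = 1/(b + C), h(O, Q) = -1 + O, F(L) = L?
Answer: 11/2 ≈ 5.5000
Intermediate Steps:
B(W) = 6 + W
C = 1
x(b) = 1/(1 + b) (x(b) = 1/(b + 1) = 1/(1 + b))
F(B(1)) + h(7, -9)*p(x(-5)) = (6 + 1) + (-1 + 7)/(1 - 5) = 7 + 6/(-4) = 7 + 6*(-¼) = 7 - 3/2 = 11/2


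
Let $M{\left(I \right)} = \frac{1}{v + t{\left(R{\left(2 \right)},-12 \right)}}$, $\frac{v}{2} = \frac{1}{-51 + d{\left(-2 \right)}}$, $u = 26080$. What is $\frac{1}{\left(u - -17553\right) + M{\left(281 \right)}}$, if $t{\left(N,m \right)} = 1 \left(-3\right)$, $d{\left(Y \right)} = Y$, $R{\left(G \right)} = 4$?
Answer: $\frac{161}{7024860} \approx 2.2919 \cdot 10^{-5}$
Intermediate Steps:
$t{\left(N,m \right)} = -3$
$v = - \frac{2}{53}$ ($v = \frac{2}{-51 - 2} = \frac{2}{-53} = 2 \left(- \frac{1}{53}\right) = - \frac{2}{53} \approx -0.037736$)
$M{\left(I \right)} = - \frac{53}{161}$ ($M{\left(I \right)} = \frac{1}{- \frac{2}{53} - 3} = \frac{1}{- \frac{161}{53}} = - \frac{53}{161}$)
$\frac{1}{\left(u - -17553\right) + M{\left(281 \right)}} = \frac{1}{\left(26080 - -17553\right) - \frac{53}{161}} = \frac{1}{\left(26080 + 17553\right) - \frac{53}{161}} = \frac{1}{43633 - \frac{53}{161}} = \frac{1}{\frac{7024860}{161}} = \frac{161}{7024860}$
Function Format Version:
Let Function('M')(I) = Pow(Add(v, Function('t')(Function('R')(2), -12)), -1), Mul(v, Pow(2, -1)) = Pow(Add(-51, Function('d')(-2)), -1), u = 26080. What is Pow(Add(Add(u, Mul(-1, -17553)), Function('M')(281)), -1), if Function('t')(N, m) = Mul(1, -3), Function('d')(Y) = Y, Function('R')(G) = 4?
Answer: Rational(161, 7024860) ≈ 2.2919e-5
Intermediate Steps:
Function('t')(N, m) = -3
v = Rational(-2, 53) (v = Mul(2, Pow(Add(-51, -2), -1)) = Mul(2, Pow(-53, -1)) = Mul(2, Rational(-1, 53)) = Rational(-2, 53) ≈ -0.037736)
Function('M')(I) = Rational(-53, 161) (Function('M')(I) = Pow(Add(Rational(-2, 53), -3), -1) = Pow(Rational(-161, 53), -1) = Rational(-53, 161))
Pow(Add(Add(u, Mul(-1, -17553)), Function('M')(281)), -1) = Pow(Add(Add(26080, Mul(-1, -17553)), Rational(-53, 161)), -1) = Pow(Add(Add(26080, 17553), Rational(-53, 161)), -1) = Pow(Add(43633, Rational(-53, 161)), -1) = Pow(Rational(7024860, 161), -1) = Rational(161, 7024860)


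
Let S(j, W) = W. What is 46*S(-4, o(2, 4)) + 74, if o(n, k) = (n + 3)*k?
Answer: 994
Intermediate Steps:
o(n, k) = k*(3 + n) (o(n, k) = (3 + n)*k = k*(3 + n))
46*S(-4, o(2, 4)) + 74 = 46*(4*(3 + 2)) + 74 = 46*(4*5) + 74 = 46*20 + 74 = 920 + 74 = 994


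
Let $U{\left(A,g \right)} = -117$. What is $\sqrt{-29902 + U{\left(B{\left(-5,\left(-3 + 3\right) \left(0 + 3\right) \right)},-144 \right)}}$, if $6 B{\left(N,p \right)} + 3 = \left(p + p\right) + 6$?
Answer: $i \sqrt{30019} \approx 173.26 i$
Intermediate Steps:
$B{\left(N,p \right)} = \frac{1}{2} + \frac{p}{3}$ ($B{\left(N,p \right)} = - \frac{1}{2} + \frac{\left(p + p\right) + 6}{6} = - \frac{1}{2} + \frac{2 p + 6}{6} = - \frac{1}{2} + \frac{6 + 2 p}{6} = - \frac{1}{2} + \left(1 + \frac{p}{3}\right) = \frac{1}{2} + \frac{p}{3}$)
$\sqrt{-29902 + U{\left(B{\left(-5,\left(-3 + 3\right) \left(0 + 3\right) \right)},-144 \right)}} = \sqrt{-29902 - 117} = \sqrt{-30019} = i \sqrt{30019}$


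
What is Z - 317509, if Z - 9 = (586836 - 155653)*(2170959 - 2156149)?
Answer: 6385502730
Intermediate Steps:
Z = 6385820239 (Z = 9 + (586836 - 155653)*(2170959 - 2156149) = 9 + 431183*14810 = 9 + 6385820230 = 6385820239)
Z - 317509 = 6385820239 - 317509 = 6385502730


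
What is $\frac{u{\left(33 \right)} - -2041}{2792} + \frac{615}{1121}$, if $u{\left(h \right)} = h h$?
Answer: $\frac{2612905}{1564916} \approx 1.6697$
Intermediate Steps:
$u{\left(h \right)} = h^{2}$
$\frac{u{\left(33 \right)} - -2041}{2792} + \frac{615}{1121} = \frac{33^{2} - -2041}{2792} + \frac{615}{1121} = \left(1089 + 2041\right) \frac{1}{2792} + 615 \cdot \frac{1}{1121} = 3130 \cdot \frac{1}{2792} + \frac{615}{1121} = \frac{1565}{1396} + \frac{615}{1121} = \frac{2612905}{1564916}$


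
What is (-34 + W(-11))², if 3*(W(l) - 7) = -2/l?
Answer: 790321/1089 ≈ 725.73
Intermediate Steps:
W(l) = 7 - 2/(3*l) (W(l) = 7 + (-2/l)/3 = 7 - 2/(3*l))
(-34 + W(-11))² = (-34 + (7 - ⅔/(-11)))² = (-34 + (7 - ⅔*(-1/11)))² = (-34 + (7 + 2/33))² = (-34 + 233/33)² = (-889/33)² = 790321/1089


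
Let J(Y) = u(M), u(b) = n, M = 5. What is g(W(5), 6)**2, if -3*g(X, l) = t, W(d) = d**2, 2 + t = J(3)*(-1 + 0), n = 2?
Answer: 16/9 ≈ 1.7778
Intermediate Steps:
u(b) = 2
J(Y) = 2
t = -4 (t = -2 + 2*(-1 + 0) = -2 + 2*(-1) = -2 - 2 = -4)
g(X, l) = 4/3 (g(X, l) = -1/3*(-4) = 4/3)
g(W(5), 6)**2 = (4/3)**2 = 16/9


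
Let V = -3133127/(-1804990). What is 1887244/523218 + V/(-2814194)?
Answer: 4793213969047811977/1328866990868748540 ≈ 3.6070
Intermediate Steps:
V = 3133127/1804990 (V = -3133127*(-1/1804990) = 3133127/1804990 ≈ 1.7358)
1887244/523218 + V/(-2814194) = 1887244/523218 + (3133127/1804990)/(-2814194) = 1887244*(1/523218) + (3133127/1804990)*(-1/2814194) = 943622/261609 - 3133127/5079592028060 = 4793213969047811977/1328866990868748540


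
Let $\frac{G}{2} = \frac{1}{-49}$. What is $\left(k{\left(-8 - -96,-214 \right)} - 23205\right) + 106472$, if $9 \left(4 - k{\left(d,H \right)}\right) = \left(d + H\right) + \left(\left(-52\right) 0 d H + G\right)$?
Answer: $\frac{36728687}{441} \approx 83285.0$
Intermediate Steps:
$G = - \frac{2}{49}$ ($G = \frac{2}{-49} = 2 \left(- \frac{1}{49}\right) = - \frac{2}{49} \approx -0.040816$)
$k{\left(d,H \right)} = \frac{1766}{441} - \frac{H}{9} - \frac{d}{9}$ ($k{\left(d,H \right)} = 4 - \frac{\left(d + H\right) + \left(\left(-52\right) 0 d H - \frac{2}{49}\right)}{9} = 4 - \frac{\left(H + d\right) + \left(0 d H - \frac{2}{49}\right)}{9} = 4 - \frac{\left(H + d\right) - \left(\frac{2}{49} + 0 H\right)}{9} = 4 - \frac{\left(H + d\right) + \left(0 - \frac{2}{49}\right)}{9} = 4 - \frac{\left(H + d\right) - \frac{2}{49}}{9} = 4 - \frac{- \frac{2}{49} + H + d}{9} = 4 - \left(- \frac{2}{441} + \frac{H}{9} + \frac{d}{9}\right) = \frac{1766}{441} - \frac{H}{9} - \frac{d}{9}$)
$\left(k{\left(-8 - -96,-214 \right)} - 23205\right) + 106472 = \left(\left(\frac{1766}{441} - - \frac{214}{9} - \frac{-8 - -96}{9}\right) - 23205\right) + 106472 = \left(\left(\frac{1766}{441} + \frac{214}{9} - \frac{-8 + 96}{9}\right) - 23205\right) + 106472 = \left(\left(\frac{1766}{441} + \frac{214}{9} - \frac{88}{9}\right) - 23205\right) + 106472 = \left(\frac{7940}{441} - 23205\right) + 106472 = - \frac{10225465}{441} + 106472 = \frac{36728687}{441}$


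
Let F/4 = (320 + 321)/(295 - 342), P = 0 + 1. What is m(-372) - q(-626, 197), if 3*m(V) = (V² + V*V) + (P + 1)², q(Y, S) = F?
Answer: 13015976/141 ≈ 92312.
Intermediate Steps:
P = 1
F = -2564/47 (F = 4*((320 + 321)/(295 - 342)) = 4*(641/(-47)) = 4*(641*(-1/47)) = 4*(-641/47) = -2564/47 ≈ -54.553)
q(Y, S) = -2564/47
m(V) = 4/3 + 2*V²/3 (m(V) = ((V² + V*V) + (1 + 1)²)/3 = ((V² + V²) + 2²)/3 = (2*V² + 4)/3 = (4 + 2*V²)/3 = 4/3 + 2*V²/3)
m(-372) - q(-626, 197) = (4/3 + (⅔)*(-372)²) - 1*(-2564/47) = (4/3 + (⅔)*138384) + 2564/47 = (4/3 + 92256) + 2564/47 = 276772/3 + 2564/47 = 13015976/141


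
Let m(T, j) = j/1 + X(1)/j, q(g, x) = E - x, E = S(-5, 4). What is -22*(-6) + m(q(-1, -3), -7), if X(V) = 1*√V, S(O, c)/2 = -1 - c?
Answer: 874/7 ≈ 124.86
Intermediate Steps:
S(O, c) = -2 - 2*c (S(O, c) = 2*(-1 - c) = -2 - 2*c)
X(V) = √V
E = -10 (E = -2 - 2*4 = -2 - 8 = -10)
q(g, x) = -10 - x
m(T, j) = j + 1/j (m(T, j) = j/1 + √1/j = j*1 + 1/j = j + 1/j)
-22*(-6) + m(q(-1, -3), -7) = -22*(-6) + (-7 + 1/(-7)) = 132 + (-7 - ⅐) = 132 - 50/7 = 874/7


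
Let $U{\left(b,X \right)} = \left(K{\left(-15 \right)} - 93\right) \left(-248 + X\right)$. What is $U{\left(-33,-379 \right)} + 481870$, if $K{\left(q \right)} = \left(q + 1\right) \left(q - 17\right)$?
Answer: $259285$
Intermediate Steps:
$K{\left(q \right)} = \left(1 + q\right) \left(-17 + q\right)$
$U{\left(b,X \right)} = -88040 + 355 X$ ($U{\left(b,X \right)} = \left(\left(-17 + \left(-15\right)^{2} - -240\right) - 93\right) \left(-248 + X\right) = \left(\left(-17 + 225 + 240\right) - 93\right) \left(-248 + X\right) = \left(448 - 93\right) \left(-248 + X\right) = 355 \left(-248 + X\right) = -88040 + 355 X$)
$U{\left(-33,-379 \right)} + 481870 = \left(-88040 + 355 \left(-379\right)\right) + 481870 = \left(-88040 - 134545\right) + 481870 = -222585 + 481870 = 259285$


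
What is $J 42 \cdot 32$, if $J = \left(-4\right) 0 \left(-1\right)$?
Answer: $0$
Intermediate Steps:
$J = 0$ ($J = 0 \left(-1\right) = 0$)
$J 42 \cdot 32 = 0 \cdot 42 \cdot 32 = 0 \cdot 32 = 0$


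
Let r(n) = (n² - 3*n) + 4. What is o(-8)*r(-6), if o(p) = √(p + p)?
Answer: 232*I ≈ 232.0*I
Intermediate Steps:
r(n) = 4 + n² - 3*n
o(p) = √2*√p (o(p) = √(2*p) = √2*√p)
o(-8)*r(-6) = (√2*√(-8))*(4 + (-6)² - 3*(-6)) = (√2*(2*I*√2))*(4 + 36 + 18) = (4*I)*58 = 232*I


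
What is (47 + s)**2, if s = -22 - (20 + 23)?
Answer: 324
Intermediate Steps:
s = -65 (s = -22 - 1*43 = -22 - 43 = -65)
(47 + s)**2 = (47 - 65)**2 = (-18)**2 = 324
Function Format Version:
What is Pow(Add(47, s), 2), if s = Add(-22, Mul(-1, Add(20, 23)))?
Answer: 324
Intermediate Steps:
s = -65 (s = Add(-22, Mul(-1, 43)) = Add(-22, -43) = -65)
Pow(Add(47, s), 2) = Pow(Add(47, -65), 2) = Pow(-18, 2) = 324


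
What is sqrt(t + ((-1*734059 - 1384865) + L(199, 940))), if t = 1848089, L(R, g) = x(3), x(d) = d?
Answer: 4*I*sqrt(16927) ≈ 520.42*I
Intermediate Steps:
L(R, g) = 3
sqrt(t + ((-1*734059 - 1384865) + L(199, 940))) = sqrt(1848089 + ((-1*734059 - 1384865) + 3)) = sqrt(1848089 + ((-734059 - 1384865) + 3)) = sqrt(1848089 + (-2118924 + 3)) = sqrt(1848089 - 2118921) = sqrt(-270832) = 4*I*sqrt(16927)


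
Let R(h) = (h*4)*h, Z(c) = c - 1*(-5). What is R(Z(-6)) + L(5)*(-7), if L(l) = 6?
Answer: -38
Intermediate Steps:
Z(c) = 5 + c (Z(c) = c + 5 = 5 + c)
R(h) = 4*h² (R(h) = (4*h)*h = 4*h²)
R(Z(-6)) + L(5)*(-7) = 4*(5 - 6)² + 6*(-7) = 4*(-1)² - 42 = 4*1 - 42 = 4 - 42 = -38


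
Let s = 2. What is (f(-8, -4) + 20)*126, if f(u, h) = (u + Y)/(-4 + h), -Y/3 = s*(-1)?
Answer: 5103/2 ≈ 2551.5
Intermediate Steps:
Y = 6 (Y = -6*(-1) = -3*(-2) = 6)
f(u, h) = (6 + u)/(-4 + h) (f(u, h) = (u + 6)/(-4 + h) = (6 + u)/(-4 + h))
(f(-8, -4) + 20)*126 = ((6 - 8)/(-4 - 4) + 20)*126 = (-2/(-8) + 20)*126 = (-⅛*(-2) + 20)*126 = (¼ + 20)*126 = (81/4)*126 = 5103/2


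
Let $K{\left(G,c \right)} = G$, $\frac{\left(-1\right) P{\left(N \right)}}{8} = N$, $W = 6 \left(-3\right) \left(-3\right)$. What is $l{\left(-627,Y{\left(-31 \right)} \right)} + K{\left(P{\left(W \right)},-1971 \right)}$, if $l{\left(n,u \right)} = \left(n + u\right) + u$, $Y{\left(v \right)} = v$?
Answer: $-1121$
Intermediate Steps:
$W = 54$ ($W = \left(-18\right) \left(-3\right) = 54$)
$P{\left(N \right)} = - 8 N$
$l{\left(n,u \right)} = n + 2 u$
$l{\left(-627,Y{\left(-31 \right)} \right)} + K{\left(P{\left(W \right)},-1971 \right)} = \left(-627 + 2 \left(-31\right)\right) - 432 = \left(-627 - 62\right) - 432 = -689 - 432 = -1121$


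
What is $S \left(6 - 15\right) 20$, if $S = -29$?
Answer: $5220$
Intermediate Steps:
$S \left(6 - 15\right) 20 = - 29 \left(6 - 15\right) 20 = \left(-29\right) \left(-9\right) 20 = 261 \cdot 20 = 5220$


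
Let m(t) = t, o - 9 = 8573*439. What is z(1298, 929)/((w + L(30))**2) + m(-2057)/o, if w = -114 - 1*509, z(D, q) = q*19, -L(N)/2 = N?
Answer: 65470959083/1755657474884 ≈ 0.037291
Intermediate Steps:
L(N) = -2*N
o = 3763556 (o = 9 + 8573*439 = 9 + 3763547 = 3763556)
z(D, q) = 19*q
w = -623 (w = -114 - 509 = -623)
z(1298, 929)/((w + L(30))**2) + m(-2057)/o = (19*929)/((-623 - 2*30)**2) - 2057/3763556 = 17651/((-623 - 60)**2) - 2057*1/3763556 = 17651/((-683)**2) - 2057/3763556 = 17651/466489 - 2057/3763556 = 65470959083/1755657474884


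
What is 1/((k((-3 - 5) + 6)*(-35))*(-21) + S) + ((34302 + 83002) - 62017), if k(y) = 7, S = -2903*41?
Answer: 6295972985/113878 ≈ 55287.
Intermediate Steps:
S = -119023
1/((k((-3 - 5) + 6)*(-35))*(-21) + S) + ((34302 + 83002) - 62017) = 1/((7*(-35))*(-21) - 119023) + ((34302 + 83002) - 62017) = 1/(-245*(-21) - 119023) + (117304 - 62017) = 1/(5145 - 119023) + 55287 = 1/(-113878) + 55287 = -1/113878 + 55287 = 6295972985/113878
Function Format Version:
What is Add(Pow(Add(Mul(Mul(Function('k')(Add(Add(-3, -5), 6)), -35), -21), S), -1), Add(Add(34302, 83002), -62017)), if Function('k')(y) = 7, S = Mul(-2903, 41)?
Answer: Rational(6295972985, 113878) ≈ 55287.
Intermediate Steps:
S = -119023
Add(Pow(Add(Mul(Mul(Function('k')(Add(Add(-3, -5), 6)), -35), -21), S), -1), Add(Add(34302, 83002), -62017)) = Add(Pow(Add(Mul(Mul(7, -35), -21), -119023), -1), Add(Add(34302, 83002), -62017)) = Add(Pow(Add(Mul(-245, -21), -119023), -1), Add(117304, -62017)) = Add(Pow(Add(5145, -119023), -1), 55287) = Add(Pow(-113878, -1), 55287) = Add(Rational(-1, 113878), 55287) = Rational(6295972985, 113878)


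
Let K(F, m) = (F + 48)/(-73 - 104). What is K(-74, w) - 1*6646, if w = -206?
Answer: -1176316/177 ≈ -6645.9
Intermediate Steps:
K(F, m) = -16/59 - F/177 (K(F, m) = (48 + F)/(-177) = (48 + F)*(-1/177) = -16/59 - F/177)
K(-74, w) - 1*6646 = (-16/59 - 1/177*(-74)) - 1*6646 = (-16/59 + 74/177) - 6646 = 26/177 - 6646 = -1176316/177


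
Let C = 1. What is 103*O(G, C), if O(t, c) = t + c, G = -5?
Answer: -412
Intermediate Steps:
O(t, c) = c + t
103*O(G, C) = 103*(1 - 5) = 103*(-4) = -412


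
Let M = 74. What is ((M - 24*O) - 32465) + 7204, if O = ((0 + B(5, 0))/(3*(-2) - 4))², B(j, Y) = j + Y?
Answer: -25193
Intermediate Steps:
B(j, Y) = Y + j
O = ¼ (O = ((0 + (0 + 5))/(3*(-2) - 4))² = ((0 + 5)/(-6 - 4))² = (5/(-10))² = (5*(-⅒))² = (-½)² = ¼ ≈ 0.25000)
((M - 24*O) - 32465) + 7204 = ((74 - 24*¼) - 32465) + 7204 = ((74 - 6) - 32465) + 7204 = (68 - 32465) + 7204 = -32397 + 7204 = -25193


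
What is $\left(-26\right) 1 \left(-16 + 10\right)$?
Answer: $156$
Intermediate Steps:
$\left(-26\right) 1 \left(-16 + 10\right) = \left(-26\right) \left(-6\right) = 156$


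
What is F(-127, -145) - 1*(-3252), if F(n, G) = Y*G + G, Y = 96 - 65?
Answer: -1388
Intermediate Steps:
Y = 31
F(n, G) = 32*G (F(n, G) = 31*G + G = 32*G)
F(-127, -145) - 1*(-3252) = 32*(-145) - 1*(-3252) = -4640 + 3252 = -1388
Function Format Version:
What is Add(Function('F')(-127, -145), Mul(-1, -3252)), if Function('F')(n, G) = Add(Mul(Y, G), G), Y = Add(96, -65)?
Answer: -1388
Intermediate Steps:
Y = 31
Function('F')(n, G) = Mul(32, G) (Function('F')(n, G) = Add(Mul(31, G), G) = Mul(32, G))
Add(Function('F')(-127, -145), Mul(-1, -3252)) = Add(Mul(32, -145), Mul(-1, -3252)) = Add(-4640, 3252) = -1388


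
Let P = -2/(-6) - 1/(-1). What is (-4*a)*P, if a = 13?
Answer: -208/3 ≈ -69.333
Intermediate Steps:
P = 4/3 (P = -2*(-⅙) - 1*(-1) = ⅓ + 1 = 4/3 ≈ 1.3333)
(-4*a)*P = -4*13*(4/3) = -52*4/3 = -208/3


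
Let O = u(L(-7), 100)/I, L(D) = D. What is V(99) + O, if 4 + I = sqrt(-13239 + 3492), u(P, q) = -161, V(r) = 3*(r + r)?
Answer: 5799866/9763 + 9177*I*sqrt(3)/9763 ≈ 594.07 + 1.6281*I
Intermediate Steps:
V(r) = 6*r (V(r) = 3*(2*r) = 6*r)
I = -4 + 57*I*sqrt(3) (I = -4 + sqrt(-13239 + 3492) = -4 + sqrt(-9747) = -4 + 57*I*sqrt(3) ≈ -4.0 + 98.727*I)
O = -161/(-4 + 57*I*sqrt(3)) ≈ 0.065963 + 1.6281*I
V(99) + O = 6*99 + (644/9763 + 9177*I*sqrt(3)/9763) = 594 + (644/9763 + 9177*I*sqrt(3)/9763) = 5799866/9763 + 9177*I*sqrt(3)/9763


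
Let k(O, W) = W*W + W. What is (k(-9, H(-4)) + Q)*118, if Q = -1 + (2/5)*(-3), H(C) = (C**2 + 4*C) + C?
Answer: 5782/5 ≈ 1156.4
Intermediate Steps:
H(C) = C**2 + 5*C
k(O, W) = W + W**2 (k(O, W) = W**2 + W = W + W**2)
Q = -11/5 (Q = -1 + (2*(1/5))*(-3) = -1 + (2/5)*(-3) = -1 - 6/5 = -11/5 ≈ -2.2000)
(k(-9, H(-4)) + Q)*118 = ((-4*(5 - 4))*(1 - 4*(5 - 4)) - 11/5)*118 = ((-4*1)*(1 - 4*1) - 11/5)*118 = (-4*(1 - 4) - 11/5)*118 = (-4*(-3) - 11/5)*118 = (12 - 11/5)*118 = (49/5)*118 = 5782/5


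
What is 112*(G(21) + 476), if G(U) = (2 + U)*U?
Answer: 107408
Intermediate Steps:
G(U) = U*(2 + U)
112*(G(21) + 476) = 112*(21*(2 + 21) + 476) = 112*(21*23 + 476) = 112*(483 + 476) = 112*959 = 107408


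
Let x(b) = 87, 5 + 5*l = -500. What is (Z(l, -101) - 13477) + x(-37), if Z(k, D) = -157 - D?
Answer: -13446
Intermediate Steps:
l = -101 (l = -1 + (⅕)*(-500) = -1 - 100 = -101)
(Z(l, -101) - 13477) + x(-37) = ((-157 - 1*(-101)) - 13477) + 87 = ((-157 + 101) - 13477) + 87 = (-56 - 13477) + 87 = -13533 + 87 = -13446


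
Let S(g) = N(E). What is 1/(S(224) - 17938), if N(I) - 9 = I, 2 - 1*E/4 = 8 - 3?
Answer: -1/17941 ≈ -5.5738e-5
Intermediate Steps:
E = -12 (E = 8 - 4*(8 - 3) = 8 - 4*5 = 8 - 20 = -12)
N(I) = 9 + I
S(g) = -3 (S(g) = 9 - 12 = -3)
1/(S(224) - 17938) = 1/(-3 - 17938) = 1/(-17941) = -1/17941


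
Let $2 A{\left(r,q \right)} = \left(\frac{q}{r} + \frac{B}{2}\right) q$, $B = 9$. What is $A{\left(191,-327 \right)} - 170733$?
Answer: $- \frac{130788267}{764} \approx -1.7119 \cdot 10^{5}$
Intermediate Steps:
$A{\left(r,q \right)} = \frac{q \left(\frac{9}{2} + \frac{q}{r}\right)}{2}$ ($A{\left(r,q \right)} = \frac{\left(\frac{q}{r} + \frac{9}{2}\right) q}{2} = \frac{\left(\frac{9}{2} + \frac{q}{r}\right) q}{2} = \frac{q \left(\frac{9}{2} + \frac{q}{r}\right)}{2}$)
$A{\left(191,-327 \right)} - 170733 = \frac{1}{4} \left(-327\right) \frac{1}{191} \left(2 \left(-327\right) + 9 \cdot 191\right) - 170733 = \frac{1}{4} \left(-327\right) \frac{1}{191} \left(-654 + 1719\right) - 170733 = \frac{1}{4} \left(-327\right) \frac{1}{191} \cdot 1065 - 170733 = - \frac{348255}{764} - 170733 = - \frac{130788267}{764}$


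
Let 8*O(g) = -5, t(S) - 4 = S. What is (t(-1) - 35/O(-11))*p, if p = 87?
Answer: 5133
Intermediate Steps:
t(S) = 4 + S
O(g) = -5/8 (O(g) = (⅛)*(-5) = -5/8)
(t(-1) - 35/O(-11))*p = ((4 - 1) - 35/(-5/8))*87 = (3 - 35*(-8/5))*87 = (3 + 56)*87 = 59*87 = 5133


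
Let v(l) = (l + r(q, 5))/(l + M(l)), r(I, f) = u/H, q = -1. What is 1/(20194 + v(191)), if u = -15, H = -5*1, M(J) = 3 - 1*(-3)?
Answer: 197/3978412 ≈ 4.9517e-5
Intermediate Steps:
M(J) = 6 (M(J) = 3 + 3 = 6)
H = -5
r(I, f) = 3 (r(I, f) = -15/(-5) = -15*(-1/5) = 3)
v(l) = (3 + l)/(6 + l) (v(l) = (l + 3)/(l + 6) = (3 + l)/(6 + l))
1/(20194 + v(191)) = 1/(20194 + (3 + 191)/(6 + 191)) = 1/(20194 + 194/197) = 1/(3978412/197) = 197/3978412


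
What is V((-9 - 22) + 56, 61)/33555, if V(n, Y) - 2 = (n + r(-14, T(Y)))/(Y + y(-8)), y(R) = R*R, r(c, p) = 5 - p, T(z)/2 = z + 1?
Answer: 52/1398125 ≈ 3.7193e-5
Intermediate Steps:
T(z) = 2 + 2*z (T(z) = 2*(z + 1) = 2*(1 + z) = 2 + 2*z)
y(R) = R²
V(n, Y) = 2 + (3 + n - 2*Y)/(64 + Y) (V(n, Y) = 2 + (n + (5 - (2 + 2*Y)))/(Y + (-8)²) = 2 + (n + (5 + (-2 - 2*Y)))/(Y + 64) = 2 + (n + (3 - 2*Y))/(64 + Y) = 2 + (3 + n - 2*Y)/(64 + Y))
V((-9 - 22) + 56, 61)/33555 = ((131 + ((-9 - 22) + 56))/(64 + 61))/33555 = ((131 + (-31 + 56))/125)*(1/33555) = ((131 + 25)/125)*(1/33555) = ((1/125)*156)*(1/33555) = (156/125)*(1/33555) = 52/1398125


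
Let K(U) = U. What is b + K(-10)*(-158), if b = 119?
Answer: 1699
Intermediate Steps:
b + K(-10)*(-158) = 119 - 10*(-158) = 119 + 1580 = 1699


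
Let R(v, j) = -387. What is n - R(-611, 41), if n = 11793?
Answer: 12180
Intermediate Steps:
n - R(-611, 41) = 11793 - 1*(-387) = 11793 + 387 = 12180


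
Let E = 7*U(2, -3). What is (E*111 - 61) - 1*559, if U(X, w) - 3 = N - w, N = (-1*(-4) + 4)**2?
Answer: 53770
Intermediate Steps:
N = 64 (N = (4 + 4)**2 = 8**2 = 64)
U(X, w) = 67 - w (U(X, w) = 3 + (64 - w) = 67 - w)
E = 490 (E = 7*(67 - 1*(-3)) = 7*(67 + 3) = 7*70 = 490)
(E*111 - 61) - 1*559 = (490*111 - 61) - 1*559 = (54390 - 61) - 559 = 54329 - 559 = 53770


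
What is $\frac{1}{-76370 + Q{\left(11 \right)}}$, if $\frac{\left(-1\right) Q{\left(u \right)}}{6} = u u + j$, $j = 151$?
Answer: $- \frac{1}{78002} \approx -1.282 \cdot 10^{-5}$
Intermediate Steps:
$Q{\left(u \right)} = -906 - 6 u^{2}$ ($Q{\left(u \right)} = - 6 \left(u u + 151\right) = - 6 \left(u^{2} + 151\right) = - 6 \left(151 + u^{2}\right) = -906 - 6 u^{2}$)
$\frac{1}{-76370 + Q{\left(11 \right)}} = \frac{1}{-76370 - \left(906 + 6 \cdot 11^{2}\right)} = \frac{1}{-76370 - 1632} = \frac{1}{-78002} = - \frac{1}{78002}$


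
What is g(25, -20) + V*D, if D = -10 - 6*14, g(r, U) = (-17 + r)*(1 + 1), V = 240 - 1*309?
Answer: 6502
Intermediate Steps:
V = -69 (V = 240 - 309 = -69)
g(r, U) = -34 + 2*r (g(r, U) = (-17 + r)*2 = -34 + 2*r)
D = -94 (D = -10 - 84 = -94)
g(25, -20) + V*D = (-34 + 2*25) - 69*(-94) = (-34 + 50) + 6486 = 16 + 6486 = 6502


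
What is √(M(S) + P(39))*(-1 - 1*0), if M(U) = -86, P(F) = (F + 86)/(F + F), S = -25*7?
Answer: -I*√513474/78 ≈ -9.1868*I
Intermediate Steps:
S = -175
P(F) = (86 + F)/(2*F) (P(F) = (86 + F)/((2*F)) = (86 + F)*(1/(2*F)) = (86 + F)/(2*F))
√(M(S) + P(39))*(-1 - 1*0) = √(-86 + (½)*(86 + 39)/39)*(-1 - 1*0) = √(-86 + (½)*(1/39)*125)*(-1 + 0) = √(-86 + 125/78)*(-1) = √(-6583/78)*(-1) = (I*√513474/78)*(-1) = -I*√513474/78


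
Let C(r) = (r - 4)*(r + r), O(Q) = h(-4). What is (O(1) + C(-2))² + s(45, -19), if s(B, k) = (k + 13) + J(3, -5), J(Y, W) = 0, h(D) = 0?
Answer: 570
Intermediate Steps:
O(Q) = 0
C(r) = 2*r*(-4 + r) (C(r) = (-4 + r)*(2*r) = 2*r*(-4 + r))
s(B, k) = 13 + k (s(B, k) = (k + 13) + 0 = (13 + k) + 0 = 13 + k)
(O(1) + C(-2))² + s(45, -19) = (0 + 2*(-2)*(-4 - 2))² + (13 - 19) = (0 + 2*(-2)*(-6))² - 6 = (0 + 24)² - 6 = 24² - 6 = 576 - 6 = 570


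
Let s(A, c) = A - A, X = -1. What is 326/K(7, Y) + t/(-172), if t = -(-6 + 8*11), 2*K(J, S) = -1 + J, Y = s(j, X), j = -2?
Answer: 28159/258 ≈ 109.14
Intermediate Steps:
s(A, c) = 0
Y = 0
K(J, S) = -½ + J/2 (K(J, S) = (-1 + J)/2 = -½ + J/2)
t = -82 (t = -(-6 + 88) = -1*82 = -82)
326/K(7, Y) + t/(-172) = 326/(-½ + (½)*7) - 82/(-172) = 326/(-½ + 7/2) - 82*(-1/172) = 326/3 + 41/86 = 28159/258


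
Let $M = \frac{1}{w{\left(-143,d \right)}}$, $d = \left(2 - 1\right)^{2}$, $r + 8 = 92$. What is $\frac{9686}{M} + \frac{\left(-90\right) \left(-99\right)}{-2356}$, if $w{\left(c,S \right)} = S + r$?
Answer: $\frac{969854725}{1178} \approx 8.2331 \cdot 10^{5}$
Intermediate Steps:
$r = 84$ ($r = -8 + 92 = 84$)
$d = 1$ ($d = 1^{2} = 1$)
$w{\left(c,S \right)} = 84 + S$ ($w{\left(c,S \right)} = S + 84 = 84 + S$)
$M = \frac{1}{85}$ ($M = \frac{1}{84 + 1} = \frac{1}{85} \approx 0.011765$)
$\frac{9686}{M} + \frac{\left(-90\right) \left(-99\right)}{-2356} = 9686 \frac{1}{\frac{1}{85}} + \frac{\left(-90\right) \left(-99\right)}{-2356} = 9686 \cdot 85 + 8910 \left(- \frac{1}{2356}\right) = 823310 - \frac{4455}{1178} = \frac{969854725}{1178}$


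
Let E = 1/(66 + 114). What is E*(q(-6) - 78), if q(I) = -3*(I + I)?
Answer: -7/30 ≈ -0.23333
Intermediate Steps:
q(I) = -6*I
E = 1/180 ≈ 0.0055556
E*(q(-6) - 78) = (-6*(-6) - 78)/180 = (36 - 78)/180 = (1/180)*(-42) = -7/30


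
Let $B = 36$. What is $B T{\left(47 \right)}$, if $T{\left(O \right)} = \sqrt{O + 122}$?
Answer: $468$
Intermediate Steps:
$T{\left(O \right)} = \sqrt{122 + O}$
$B T{\left(47 \right)} = 36 \sqrt{122 + 47} = 36 \sqrt{169} = 36 \cdot 13 = 468$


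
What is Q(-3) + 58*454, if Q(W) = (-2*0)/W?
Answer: 26332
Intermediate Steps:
Q(W) = 0 (Q(W) = 0/W = 0)
Q(-3) + 58*454 = 0 + 58*454 = 0 + 26332 = 26332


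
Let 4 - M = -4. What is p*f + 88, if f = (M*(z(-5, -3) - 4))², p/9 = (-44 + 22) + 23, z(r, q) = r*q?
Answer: 69784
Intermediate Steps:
M = 8 (M = 4 - 1*(-4) = 4 + 4 = 8)
z(r, q) = q*r
p = 9 (p = 9*((-44 + 22) + 23) = 9*(-22 + 23) = 9*1 = 9)
f = 7744 (f = (8*(-3*(-5) - 4))² = (8*(15 - 4))² = (8*11)² = 88² = 7744)
p*f + 88 = 9*7744 + 88 = 69696 + 88 = 69784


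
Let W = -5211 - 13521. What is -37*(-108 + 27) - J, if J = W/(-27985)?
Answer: 83852313/27985 ≈ 2996.3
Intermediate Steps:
W = -18732
J = 18732/27985 (J = -18732/(-27985) = -18732*(-1/27985) = 18732/27985 ≈ 0.66936)
-37*(-108 + 27) - J = -37*(-108 + 27) - 1*18732/27985 = -37*(-81) - 18732/27985 = 2997 - 18732/27985 = 83852313/27985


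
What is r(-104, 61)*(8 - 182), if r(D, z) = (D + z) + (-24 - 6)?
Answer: 12702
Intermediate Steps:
r(D, z) = -30 + D + z (r(D, z) = (D + z) - 30 = -30 + D + z)
r(-104, 61)*(8 - 182) = (-30 - 104 + 61)*(8 - 182) = -73*(-174) = 12702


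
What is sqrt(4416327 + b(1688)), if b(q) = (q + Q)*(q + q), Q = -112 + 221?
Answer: sqrt(10482999) ≈ 3237.7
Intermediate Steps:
Q = 109
b(q) = 2*q*(109 + q) (b(q) = (q + 109)*(q + q) = (109 + q)*(2*q) = 2*q*(109 + q))
sqrt(4416327 + b(1688)) = sqrt(4416327 + 2*1688*(109 + 1688)) = sqrt(4416327 + 2*1688*1797) = sqrt(4416327 + 6066672) = sqrt(10482999)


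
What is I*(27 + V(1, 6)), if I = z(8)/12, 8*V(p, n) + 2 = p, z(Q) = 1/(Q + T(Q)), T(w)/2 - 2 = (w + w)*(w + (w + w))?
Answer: 43/14976 ≈ 0.0028713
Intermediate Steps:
T(w) = 4 + 12*w² (T(w) = 4 + 2*((w + w)*(w + (w + w))) = 4 + 2*((2*w)*(w + 2*w)) = 4 + 2*((2*w)*(3*w)) = 4 + 2*(6*w²) = 4 + 12*w²)
z(Q) = 1/(4 + Q + 12*Q²) (z(Q) = 1/(Q + (4 + 12*Q²)) = 1/(4 + Q + 12*Q²))
V(p, n) = -¼ + p/8
I = 1/9360 (I = 1/((4 + 8 + 12*8²)*12) = (1/12)/(4 + 8 + 12*64) = (1/12)/(4 + 8 + 768) = (1/12)/780 = (1/780)*(1/12) = 1/9360 ≈ 0.00010684)
I*(27 + V(1, 6)) = (27 + (-¼ + (⅛)*1))/9360 = (27 + (-¼ + ⅛))/9360 = (27 - ⅛)/9360 = (1/9360)*(215/8) = 43/14976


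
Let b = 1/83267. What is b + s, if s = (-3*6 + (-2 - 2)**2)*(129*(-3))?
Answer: 64448659/83267 ≈ 774.00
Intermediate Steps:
b = 1/83267 ≈ 1.2010e-5
s = 774 (s = (-18 + (-4)**2)*(-387) = (-18 + 16)*(-387) = -2*(-387) = 774)
b + s = 1/83267 + 774 = 64448659/83267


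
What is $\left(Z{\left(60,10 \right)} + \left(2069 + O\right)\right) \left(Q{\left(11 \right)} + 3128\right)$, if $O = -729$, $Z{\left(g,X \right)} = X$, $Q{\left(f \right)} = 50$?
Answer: $4290300$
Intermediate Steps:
$\left(Z{\left(60,10 \right)} + \left(2069 + O\right)\right) \left(Q{\left(11 \right)} + 3128\right) = \left(10 + \left(2069 - 729\right)\right) \left(50 + 3128\right) = \left(10 + 1340\right) 3178 = 1350 \cdot 3178 = 4290300$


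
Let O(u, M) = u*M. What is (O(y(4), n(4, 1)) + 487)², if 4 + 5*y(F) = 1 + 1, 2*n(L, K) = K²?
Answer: 5924356/25 ≈ 2.3697e+5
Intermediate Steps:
n(L, K) = K²/2
y(F) = -⅖ (y(F) = -⅘ + (1 + 1)/5 = -⅘ + (⅕)*2 = -⅘ + ⅖ = -⅖)
O(u, M) = M*u
(O(y(4), n(4, 1)) + 487)² = (((½)*1²)*(-⅖) + 487)² = (((½)*1)*(-⅖) + 487)² = ((½)*(-⅖) + 487)² = (-⅕ + 487)² = (2434/5)² = 5924356/25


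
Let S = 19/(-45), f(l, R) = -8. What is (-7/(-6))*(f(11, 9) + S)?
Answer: -2653/270 ≈ -9.8259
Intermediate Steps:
S = -19/45 (S = 19*(-1/45) = -19/45 ≈ -0.42222)
(-7/(-6))*(f(11, 9) + S) = (-7/(-6))*(-8 - 19/45) = -7*(-⅙)*(-379/45) = (7/6)*(-379/45) = -2653/270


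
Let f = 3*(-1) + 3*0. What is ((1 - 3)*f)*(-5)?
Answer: -30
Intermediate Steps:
f = -3 (f = -3 + 0 = -3)
((1 - 3)*f)*(-5) = ((1 - 3)*(-3))*(-5) = -2*(-3)*(-5) = 6*(-5) = -30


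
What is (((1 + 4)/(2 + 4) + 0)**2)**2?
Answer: 625/1296 ≈ 0.48225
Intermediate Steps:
(((1 + 4)/(2 + 4) + 0)**2)**2 = ((5/6 + 0)**2)**2 = ((5/6)**2)**2 = (25/36)**2 = 625/1296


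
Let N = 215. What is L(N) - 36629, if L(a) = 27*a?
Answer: -30824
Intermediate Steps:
L(N) - 36629 = 27*215 - 36629 = 5805 - 36629 = -30824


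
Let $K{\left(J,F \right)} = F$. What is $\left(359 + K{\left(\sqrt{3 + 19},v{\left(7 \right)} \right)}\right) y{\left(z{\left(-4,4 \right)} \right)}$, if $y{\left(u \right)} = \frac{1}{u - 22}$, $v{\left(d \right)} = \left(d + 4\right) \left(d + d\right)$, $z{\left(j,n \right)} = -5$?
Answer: $-19$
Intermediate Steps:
$v{\left(d \right)} = 2 d \left(4 + d\right)$ ($v{\left(d \right)} = \left(4 + d\right) 2 d = 2 d \left(4 + d\right)$)
$y{\left(u \right)} = \frac{1}{-22 + u}$
$\left(359 + K{\left(\sqrt{3 + 19},v{\left(7 \right)} \right)}\right) y{\left(z{\left(-4,4 \right)} \right)} = \frac{359 + 2 \cdot 7 \left(4 + 7\right)}{-22 - 5} = \frac{359 + 2 \cdot 7 \cdot 11}{-27} = \left(359 + 154\right) \left(- \frac{1}{27}\right) = 513 \left(- \frac{1}{27}\right) = -19$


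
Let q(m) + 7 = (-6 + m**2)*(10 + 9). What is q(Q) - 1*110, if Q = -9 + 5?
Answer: 73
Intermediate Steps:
Q = -4
q(m) = -121 + 19*m**2 (q(m) = -7 + (-6 + m**2)*(10 + 9) = -7 + (-6 + m**2)*19 = -7 + (-114 + 19*m**2) = -121 + 19*m**2)
q(Q) - 1*110 = (-121 + 19*(-4)**2) - 1*110 = (-121 + 19*16) - 110 = (-121 + 304) - 110 = 183 - 110 = 73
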